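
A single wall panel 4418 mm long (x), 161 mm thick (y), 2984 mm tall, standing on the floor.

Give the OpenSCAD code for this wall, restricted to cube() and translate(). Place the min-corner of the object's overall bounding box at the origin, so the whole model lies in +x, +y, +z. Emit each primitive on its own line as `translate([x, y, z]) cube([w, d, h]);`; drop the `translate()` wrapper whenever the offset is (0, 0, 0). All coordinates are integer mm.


cube([4418, 161, 2984]);


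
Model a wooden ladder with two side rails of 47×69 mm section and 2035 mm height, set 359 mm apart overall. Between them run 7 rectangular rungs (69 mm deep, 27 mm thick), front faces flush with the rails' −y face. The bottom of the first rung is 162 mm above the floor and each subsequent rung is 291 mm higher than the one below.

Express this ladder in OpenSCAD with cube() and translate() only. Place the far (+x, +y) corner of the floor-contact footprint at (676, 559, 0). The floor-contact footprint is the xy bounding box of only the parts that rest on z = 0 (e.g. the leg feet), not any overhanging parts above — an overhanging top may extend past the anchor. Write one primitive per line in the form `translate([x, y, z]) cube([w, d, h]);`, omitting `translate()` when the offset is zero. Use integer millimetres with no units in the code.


translate([317, 490, 0]) cube([47, 69, 2035]);
translate([629, 490, 0]) cube([47, 69, 2035]);
translate([364, 490, 162]) cube([265, 69, 27]);
translate([364, 490, 453]) cube([265, 69, 27]);
translate([364, 490, 744]) cube([265, 69, 27]);
translate([364, 490, 1035]) cube([265, 69, 27]);
translate([364, 490, 1326]) cube([265, 69, 27]);
translate([364, 490, 1617]) cube([265, 69, 27]);
translate([364, 490, 1908]) cube([265, 69, 27]);


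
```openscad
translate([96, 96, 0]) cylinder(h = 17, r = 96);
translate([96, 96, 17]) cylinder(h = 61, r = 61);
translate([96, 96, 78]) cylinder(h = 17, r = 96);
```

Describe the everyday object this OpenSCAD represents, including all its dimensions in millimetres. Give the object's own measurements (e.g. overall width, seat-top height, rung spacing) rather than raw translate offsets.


A spool: two coaxial disc flanges of radius 96 mm and thickness 17 mm, joined by a core cylinder of radius 61 mm and height 61 mm. The lower flange rests on z = 0 and the three cylinders share a vertical axis.


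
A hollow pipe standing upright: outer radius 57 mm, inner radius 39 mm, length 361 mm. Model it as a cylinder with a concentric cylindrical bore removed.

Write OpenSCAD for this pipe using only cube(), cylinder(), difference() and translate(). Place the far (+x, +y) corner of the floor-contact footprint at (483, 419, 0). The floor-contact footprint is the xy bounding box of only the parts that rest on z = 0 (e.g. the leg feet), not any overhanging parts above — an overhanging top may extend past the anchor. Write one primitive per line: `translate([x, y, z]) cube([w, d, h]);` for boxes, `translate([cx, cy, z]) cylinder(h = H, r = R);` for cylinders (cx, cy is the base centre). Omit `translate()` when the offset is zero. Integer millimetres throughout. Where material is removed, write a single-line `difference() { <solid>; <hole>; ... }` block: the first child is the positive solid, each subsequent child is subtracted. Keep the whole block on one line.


difference() { translate([426, 362, 0]) cylinder(h = 361, r = 57); translate([426, 362, 0]) cylinder(h = 361, r = 39); }


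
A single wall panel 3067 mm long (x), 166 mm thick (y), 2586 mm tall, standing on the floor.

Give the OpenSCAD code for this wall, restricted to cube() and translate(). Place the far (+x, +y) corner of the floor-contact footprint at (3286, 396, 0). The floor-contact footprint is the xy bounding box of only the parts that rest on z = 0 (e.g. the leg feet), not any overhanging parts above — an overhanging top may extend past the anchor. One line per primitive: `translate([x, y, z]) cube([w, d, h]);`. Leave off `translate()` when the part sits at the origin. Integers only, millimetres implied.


translate([219, 230, 0]) cube([3067, 166, 2586]);


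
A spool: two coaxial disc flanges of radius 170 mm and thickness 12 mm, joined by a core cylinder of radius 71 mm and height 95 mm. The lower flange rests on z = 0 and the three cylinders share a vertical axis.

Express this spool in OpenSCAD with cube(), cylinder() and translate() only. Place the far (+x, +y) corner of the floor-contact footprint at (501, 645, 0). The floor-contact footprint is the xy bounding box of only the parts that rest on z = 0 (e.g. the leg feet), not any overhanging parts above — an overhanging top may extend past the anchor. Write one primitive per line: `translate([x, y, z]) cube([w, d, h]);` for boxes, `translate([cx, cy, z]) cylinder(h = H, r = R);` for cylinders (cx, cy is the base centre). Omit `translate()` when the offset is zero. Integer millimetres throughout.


translate([331, 475, 0]) cylinder(h = 12, r = 170);
translate([331, 475, 12]) cylinder(h = 95, r = 71);
translate([331, 475, 107]) cylinder(h = 12, r = 170);


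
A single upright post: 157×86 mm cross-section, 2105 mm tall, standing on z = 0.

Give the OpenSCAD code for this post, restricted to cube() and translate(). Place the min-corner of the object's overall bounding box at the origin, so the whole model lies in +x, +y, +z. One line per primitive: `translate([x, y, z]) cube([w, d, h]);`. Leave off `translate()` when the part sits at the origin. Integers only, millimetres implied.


cube([157, 86, 2105]);


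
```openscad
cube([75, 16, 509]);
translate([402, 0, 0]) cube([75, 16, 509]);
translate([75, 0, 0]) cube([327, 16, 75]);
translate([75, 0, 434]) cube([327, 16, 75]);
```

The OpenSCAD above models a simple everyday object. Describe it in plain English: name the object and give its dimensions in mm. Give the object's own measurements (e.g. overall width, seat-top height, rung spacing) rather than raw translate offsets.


A rectangular picture frame lying in the x–z plane (depth along y). The opening is 327 mm wide (x) by 359 mm tall (z), surrounded by a border 75 mm wide on all four sides. The frame is 16 mm deep and is made of two full-height vertical stiles with two horizontal rails fitted between them.


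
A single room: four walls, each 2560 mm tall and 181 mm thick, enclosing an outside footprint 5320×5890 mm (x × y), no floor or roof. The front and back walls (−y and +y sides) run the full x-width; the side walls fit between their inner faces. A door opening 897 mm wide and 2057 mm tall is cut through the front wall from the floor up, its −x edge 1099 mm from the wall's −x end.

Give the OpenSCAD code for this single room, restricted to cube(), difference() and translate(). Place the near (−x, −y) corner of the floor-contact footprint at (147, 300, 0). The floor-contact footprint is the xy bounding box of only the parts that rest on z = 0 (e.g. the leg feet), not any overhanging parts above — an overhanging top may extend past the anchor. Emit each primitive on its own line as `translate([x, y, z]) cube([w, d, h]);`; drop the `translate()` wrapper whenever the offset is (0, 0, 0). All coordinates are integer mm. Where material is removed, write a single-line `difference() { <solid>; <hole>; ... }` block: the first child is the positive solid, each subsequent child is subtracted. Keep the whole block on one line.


difference() { translate([147, 300, 0]) cube([5320, 181, 2560]); translate([1246, 300, 0]) cube([897, 181, 2057]); }
translate([147, 6009, 0]) cube([5320, 181, 2560]);
translate([147, 481, 0]) cube([181, 5528, 2560]);
translate([5286, 481, 0]) cube([181, 5528, 2560]);


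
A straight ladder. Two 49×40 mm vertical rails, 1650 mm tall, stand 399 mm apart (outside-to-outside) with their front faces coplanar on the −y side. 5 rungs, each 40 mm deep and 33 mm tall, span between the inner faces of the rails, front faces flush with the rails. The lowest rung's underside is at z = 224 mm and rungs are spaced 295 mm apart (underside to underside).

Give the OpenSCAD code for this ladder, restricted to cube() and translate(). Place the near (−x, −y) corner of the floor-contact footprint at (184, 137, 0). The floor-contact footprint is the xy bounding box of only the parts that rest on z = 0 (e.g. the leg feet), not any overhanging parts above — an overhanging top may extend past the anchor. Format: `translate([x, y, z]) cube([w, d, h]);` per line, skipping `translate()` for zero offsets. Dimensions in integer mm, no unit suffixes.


translate([184, 137, 0]) cube([49, 40, 1650]);
translate([534, 137, 0]) cube([49, 40, 1650]);
translate([233, 137, 224]) cube([301, 40, 33]);
translate([233, 137, 519]) cube([301, 40, 33]);
translate([233, 137, 814]) cube([301, 40, 33]);
translate([233, 137, 1109]) cube([301, 40, 33]);
translate([233, 137, 1404]) cube([301, 40, 33]);


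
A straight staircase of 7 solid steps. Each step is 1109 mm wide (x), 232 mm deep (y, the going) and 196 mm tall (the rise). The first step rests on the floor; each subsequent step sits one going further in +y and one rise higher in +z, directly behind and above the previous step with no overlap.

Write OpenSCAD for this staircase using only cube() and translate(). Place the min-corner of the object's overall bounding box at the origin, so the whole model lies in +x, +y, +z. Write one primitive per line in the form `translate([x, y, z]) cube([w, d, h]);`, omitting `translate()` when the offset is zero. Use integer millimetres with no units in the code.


cube([1109, 232, 196]);
translate([0, 232, 196]) cube([1109, 232, 196]);
translate([0, 464, 392]) cube([1109, 232, 196]);
translate([0, 696, 588]) cube([1109, 232, 196]);
translate([0, 928, 784]) cube([1109, 232, 196]);
translate([0, 1160, 980]) cube([1109, 232, 196]);
translate([0, 1392, 1176]) cube([1109, 232, 196]);


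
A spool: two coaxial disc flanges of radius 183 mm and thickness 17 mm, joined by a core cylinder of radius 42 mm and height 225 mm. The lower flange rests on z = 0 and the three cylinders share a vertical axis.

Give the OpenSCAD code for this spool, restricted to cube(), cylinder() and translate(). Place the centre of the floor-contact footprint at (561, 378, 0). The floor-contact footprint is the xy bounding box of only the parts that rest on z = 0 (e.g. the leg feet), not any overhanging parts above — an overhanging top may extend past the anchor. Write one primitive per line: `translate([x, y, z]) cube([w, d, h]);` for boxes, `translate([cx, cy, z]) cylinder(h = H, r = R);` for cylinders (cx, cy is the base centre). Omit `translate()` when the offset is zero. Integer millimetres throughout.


translate([561, 378, 0]) cylinder(h = 17, r = 183);
translate([561, 378, 17]) cylinder(h = 225, r = 42);
translate([561, 378, 242]) cylinder(h = 17, r = 183);


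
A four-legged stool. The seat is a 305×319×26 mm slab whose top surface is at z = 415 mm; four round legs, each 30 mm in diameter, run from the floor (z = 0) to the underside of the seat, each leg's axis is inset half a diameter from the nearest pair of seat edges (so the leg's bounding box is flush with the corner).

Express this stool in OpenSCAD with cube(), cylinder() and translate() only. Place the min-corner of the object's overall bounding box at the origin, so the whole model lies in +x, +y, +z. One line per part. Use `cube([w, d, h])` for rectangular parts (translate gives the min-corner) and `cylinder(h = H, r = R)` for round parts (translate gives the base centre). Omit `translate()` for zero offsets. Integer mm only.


translate([0, 0, 389]) cube([305, 319, 26]);
translate([15, 15, 0]) cylinder(h = 389, r = 15);
translate([290, 15, 0]) cylinder(h = 389, r = 15);
translate([15, 304, 0]) cylinder(h = 389, r = 15);
translate([290, 304, 0]) cylinder(h = 389, r = 15);


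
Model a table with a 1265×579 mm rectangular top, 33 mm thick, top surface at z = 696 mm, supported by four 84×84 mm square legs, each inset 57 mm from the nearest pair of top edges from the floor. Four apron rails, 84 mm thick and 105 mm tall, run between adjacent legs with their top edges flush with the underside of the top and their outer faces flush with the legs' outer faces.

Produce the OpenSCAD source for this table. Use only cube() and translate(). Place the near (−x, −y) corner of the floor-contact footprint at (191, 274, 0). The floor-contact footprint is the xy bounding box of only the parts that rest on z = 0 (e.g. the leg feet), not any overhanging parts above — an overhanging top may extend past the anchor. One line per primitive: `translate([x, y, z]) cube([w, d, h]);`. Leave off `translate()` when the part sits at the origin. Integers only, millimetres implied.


// leg_h = 696 - 33 = 663
// apron z = 663 - 105 = 558
translate([134, 217, 663]) cube([1265, 579, 33]);
translate([191, 274, 0]) cube([84, 84, 663]);
translate([1258, 274, 0]) cube([84, 84, 663]);
translate([191, 655, 0]) cube([84, 84, 663]);
translate([1258, 655, 0]) cube([84, 84, 663]);
translate([275, 274, 558]) cube([983, 84, 105]);
translate([275, 655, 558]) cube([983, 84, 105]);
translate([191, 358, 558]) cube([84, 297, 105]);
translate([1258, 358, 558]) cube([84, 297, 105]);


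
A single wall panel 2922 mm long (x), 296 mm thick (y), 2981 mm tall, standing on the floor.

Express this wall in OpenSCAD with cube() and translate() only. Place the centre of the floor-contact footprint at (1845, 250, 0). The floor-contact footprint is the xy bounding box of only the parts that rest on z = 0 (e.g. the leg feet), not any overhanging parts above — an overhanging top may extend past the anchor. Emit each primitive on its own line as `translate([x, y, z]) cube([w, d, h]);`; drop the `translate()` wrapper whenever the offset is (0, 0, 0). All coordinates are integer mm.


translate([384, 102, 0]) cube([2922, 296, 2981]);


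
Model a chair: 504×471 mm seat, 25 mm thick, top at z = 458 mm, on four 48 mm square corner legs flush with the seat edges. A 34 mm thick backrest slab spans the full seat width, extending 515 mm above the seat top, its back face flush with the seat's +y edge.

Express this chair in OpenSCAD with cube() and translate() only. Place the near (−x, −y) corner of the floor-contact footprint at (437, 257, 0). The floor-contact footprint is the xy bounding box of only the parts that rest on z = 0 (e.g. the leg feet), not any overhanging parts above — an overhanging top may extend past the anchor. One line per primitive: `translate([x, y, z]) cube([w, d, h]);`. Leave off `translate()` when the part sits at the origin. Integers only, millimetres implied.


translate([437, 257, 433]) cube([504, 471, 25]);
translate([437, 257, 0]) cube([48, 48, 433]);
translate([893, 257, 0]) cube([48, 48, 433]);
translate([437, 680, 0]) cube([48, 48, 433]);
translate([893, 680, 0]) cube([48, 48, 433]);
translate([437, 694, 458]) cube([504, 34, 515]);


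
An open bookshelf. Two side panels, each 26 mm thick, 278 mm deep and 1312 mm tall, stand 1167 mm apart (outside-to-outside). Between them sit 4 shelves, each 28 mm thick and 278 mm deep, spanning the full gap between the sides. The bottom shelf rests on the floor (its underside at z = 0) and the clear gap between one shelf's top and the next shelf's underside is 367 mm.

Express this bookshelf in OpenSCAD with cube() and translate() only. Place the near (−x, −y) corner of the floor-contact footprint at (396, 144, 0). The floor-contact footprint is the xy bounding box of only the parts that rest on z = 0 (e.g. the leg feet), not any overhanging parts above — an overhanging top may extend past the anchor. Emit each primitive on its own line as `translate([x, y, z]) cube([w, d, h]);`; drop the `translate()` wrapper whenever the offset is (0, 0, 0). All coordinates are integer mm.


translate([396, 144, 0]) cube([26, 278, 1312]);
translate([1537, 144, 0]) cube([26, 278, 1312]);
translate([422, 144, 0]) cube([1115, 278, 28]);
translate([422, 144, 395]) cube([1115, 278, 28]);
translate([422, 144, 790]) cube([1115, 278, 28]);
translate([422, 144, 1185]) cube([1115, 278, 28]);


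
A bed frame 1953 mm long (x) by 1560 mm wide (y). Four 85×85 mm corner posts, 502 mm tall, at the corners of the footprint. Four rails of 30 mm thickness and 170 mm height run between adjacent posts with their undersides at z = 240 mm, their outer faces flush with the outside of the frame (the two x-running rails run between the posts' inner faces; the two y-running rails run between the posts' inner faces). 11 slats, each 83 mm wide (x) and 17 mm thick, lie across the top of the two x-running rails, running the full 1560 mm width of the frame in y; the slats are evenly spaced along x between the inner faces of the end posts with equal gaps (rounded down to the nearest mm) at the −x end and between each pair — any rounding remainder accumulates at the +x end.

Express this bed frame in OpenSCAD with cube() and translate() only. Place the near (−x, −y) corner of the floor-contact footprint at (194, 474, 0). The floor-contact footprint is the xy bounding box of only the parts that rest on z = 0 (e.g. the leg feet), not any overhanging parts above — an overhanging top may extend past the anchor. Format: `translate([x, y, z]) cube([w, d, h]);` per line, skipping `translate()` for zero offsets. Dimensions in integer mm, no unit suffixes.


translate([194, 474, 0]) cube([85, 85, 502]);
translate([194, 1949, 0]) cube([85, 85, 502]);
translate([2062, 474, 0]) cube([85, 85, 502]);
translate([2062, 1949, 0]) cube([85, 85, 502]);
translate([279, 474, 240]) cube([1783, 30, 170]);
translate([279, 2004, 240]) cube([1783, 30, 170]);
translate([194, 559, 240]) cube([30, 1390, 170]);
translate([2117, 559, 240]) cube([30, 1390, 170]);
translate([351, 474, 410]) cube([83, 1560, 17]);
translate([506, 474, 410]) cube([83, 1560, 17]);
translate([661, 474, 410]) cube([83, 1560, 17]);
translate([816, 474, 410]) cube([83, 1560, 17]);
translate([971, 474, 410]) cube([83, 1560, 17]);
translate([1126, 474, 410]) cube([83, 1560, 17]);
translate([1281, 474, 410]) cube([83, 1560, 17]);
translate([1436, 474, 410]) cube([83, 1560, 17]);
translate([1591, 474, 410]) cube([83, 1560, 17]);
translate([1746, 474, 410]) cube([83, 1560, 17]);
translate([1901, 474, 410]) cube([83, 1560, 17]);


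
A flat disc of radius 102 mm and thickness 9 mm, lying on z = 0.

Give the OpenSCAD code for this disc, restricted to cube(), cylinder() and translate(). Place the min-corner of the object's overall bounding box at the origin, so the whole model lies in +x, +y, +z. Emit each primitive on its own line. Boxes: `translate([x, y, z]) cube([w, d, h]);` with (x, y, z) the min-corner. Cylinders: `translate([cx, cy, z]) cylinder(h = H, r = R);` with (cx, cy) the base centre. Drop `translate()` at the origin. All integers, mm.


translate([102, 102, 0]) cylinder(h = 9, r = 102);


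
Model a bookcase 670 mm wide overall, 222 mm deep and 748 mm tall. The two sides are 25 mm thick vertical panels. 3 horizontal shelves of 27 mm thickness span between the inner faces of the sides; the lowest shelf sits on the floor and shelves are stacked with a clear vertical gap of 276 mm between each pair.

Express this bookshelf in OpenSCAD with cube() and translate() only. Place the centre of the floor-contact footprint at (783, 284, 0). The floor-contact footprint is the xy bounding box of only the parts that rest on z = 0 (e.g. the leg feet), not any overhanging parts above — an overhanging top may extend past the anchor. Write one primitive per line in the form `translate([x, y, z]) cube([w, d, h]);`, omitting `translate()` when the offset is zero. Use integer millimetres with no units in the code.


translate([448, 173, 0]) cube([25, 222, 748]);
translate([1093, 173, 0]) cube([25, 222, 748]);
translate([473, 173, 0]) cube([620, 222, 27]);
translate([473, 173, 303]) cube([620, 222, 27]);
translate([473, 173, 606]) cube([620, 222, 27]);


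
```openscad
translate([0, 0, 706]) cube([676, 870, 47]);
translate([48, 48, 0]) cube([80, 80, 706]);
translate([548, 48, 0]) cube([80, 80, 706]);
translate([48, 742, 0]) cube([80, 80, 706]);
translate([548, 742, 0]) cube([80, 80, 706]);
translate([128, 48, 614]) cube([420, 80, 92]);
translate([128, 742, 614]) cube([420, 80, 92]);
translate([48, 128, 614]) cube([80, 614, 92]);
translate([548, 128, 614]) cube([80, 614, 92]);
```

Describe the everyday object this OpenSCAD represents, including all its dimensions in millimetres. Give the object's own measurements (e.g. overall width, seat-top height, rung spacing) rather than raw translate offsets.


A table: top 676 mm (x) × 870 mm (y), 47 mm thick, upper face at z = 753 mm, on four 80×80 mm square legs, each inset 48 mm from the nearest pair of top edges from z = 0 to the bottom of the top. Four apron rails, 80 mm thick and 92 mm tall, run between adjacent legs with their top edges flush with the underside of the top and their outer faces flush with the legs' outer faces.


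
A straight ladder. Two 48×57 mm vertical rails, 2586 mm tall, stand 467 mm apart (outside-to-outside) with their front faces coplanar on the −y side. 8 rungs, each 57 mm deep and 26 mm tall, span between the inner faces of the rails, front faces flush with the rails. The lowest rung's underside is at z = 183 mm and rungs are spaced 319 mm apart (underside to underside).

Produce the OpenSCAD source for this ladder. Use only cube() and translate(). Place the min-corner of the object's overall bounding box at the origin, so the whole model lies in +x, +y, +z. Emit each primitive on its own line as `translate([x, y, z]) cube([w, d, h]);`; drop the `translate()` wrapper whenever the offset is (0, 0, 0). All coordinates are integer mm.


cube([48, 57, 2586]);
translate([419, 0, 0]) cube([48, 57, 2586]);
translate([48, 0, 183]) cube([371, 57, 26]);
translate([48, 0, 502]) cube([371, 57, 26]);
translate([48, 0, 821]) cube([371, 57, 26]);
translate([48, 0, 1140]) cube([371, 57, 26]);
translate([48, 0, 1459]) cube([371, 57, 26]);
translate([48, 0, 1778]) cube([371, 57, 26]);
translate([48, 0, 2097]) cube([371, 57, 26]);
translate([48, 0, 2416]) cube([371, 57, 26]);


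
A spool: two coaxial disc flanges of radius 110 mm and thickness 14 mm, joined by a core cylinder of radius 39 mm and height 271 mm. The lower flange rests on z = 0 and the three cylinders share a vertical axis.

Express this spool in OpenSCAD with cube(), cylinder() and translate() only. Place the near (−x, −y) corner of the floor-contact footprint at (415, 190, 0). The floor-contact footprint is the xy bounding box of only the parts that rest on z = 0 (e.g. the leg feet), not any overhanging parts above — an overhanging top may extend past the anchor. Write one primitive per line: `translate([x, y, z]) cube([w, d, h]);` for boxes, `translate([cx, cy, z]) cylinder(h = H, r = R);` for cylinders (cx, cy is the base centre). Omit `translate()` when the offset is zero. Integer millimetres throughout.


translate([525, 300, 0]) cylinder(h = 14, r = 110);
translate([525, 300, 14]) cylinder(h = 271, r = 39);
translate([525, 300, 285]) cylinder(h = 14, r = 110);


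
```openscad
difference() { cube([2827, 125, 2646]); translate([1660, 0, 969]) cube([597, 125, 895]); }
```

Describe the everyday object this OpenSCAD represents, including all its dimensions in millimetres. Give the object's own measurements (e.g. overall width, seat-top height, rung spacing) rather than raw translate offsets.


A wall 2827 mm long (x), 125 mm thick (y), 2646 mm tall, with a rectangular window opening cut through it. The opening is 597 mm wide and 895 mm tall; its sill is at z = 969 mm and its near (−x) edge is 1660 mm from the wall's −x end. The opening passes through the full wall thickness.


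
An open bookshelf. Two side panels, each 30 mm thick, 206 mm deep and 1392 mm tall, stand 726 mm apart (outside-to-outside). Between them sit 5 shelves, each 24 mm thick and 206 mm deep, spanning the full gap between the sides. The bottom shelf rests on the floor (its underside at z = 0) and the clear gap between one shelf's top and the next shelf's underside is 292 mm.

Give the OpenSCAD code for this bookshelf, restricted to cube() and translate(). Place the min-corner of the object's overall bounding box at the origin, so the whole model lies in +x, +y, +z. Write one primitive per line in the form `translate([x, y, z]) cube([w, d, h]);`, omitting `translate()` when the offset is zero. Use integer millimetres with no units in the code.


cube([30, 206, 1392]);
translate([696, 0, 0]) cube([30, 206, 1392]);
translate([30, 0, 0]) cube([666, 206, 24]);
translate([30, 0, 316]) cube([666, 206, 24]);
translate([30, 0, 632]) cube([666, 206, 24]);
translate([30, 0, 948]) cube([666, 206, 24]);
translate([30, 0, 1264]) cube([666, 206, 24]);


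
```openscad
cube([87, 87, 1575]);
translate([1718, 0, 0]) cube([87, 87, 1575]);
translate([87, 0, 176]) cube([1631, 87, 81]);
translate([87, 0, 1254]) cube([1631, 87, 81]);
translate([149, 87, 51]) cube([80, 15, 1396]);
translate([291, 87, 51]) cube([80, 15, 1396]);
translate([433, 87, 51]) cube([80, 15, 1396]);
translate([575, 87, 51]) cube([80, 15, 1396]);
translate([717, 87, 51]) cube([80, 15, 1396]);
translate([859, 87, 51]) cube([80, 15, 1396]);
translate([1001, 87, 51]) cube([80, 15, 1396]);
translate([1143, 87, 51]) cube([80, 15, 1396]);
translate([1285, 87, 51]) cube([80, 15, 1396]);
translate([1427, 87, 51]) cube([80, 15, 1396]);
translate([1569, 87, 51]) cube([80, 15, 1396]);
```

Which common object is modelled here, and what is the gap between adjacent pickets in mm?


A fence section. The picket gap is 62 mm.

Two posts, two rails, 11 pickets — a fence section. Span 1631 mm holds 11 pickets of 80 mm with 12 equal gaps: ⌊(1631 − 11·80) / 12⌋ = 62 mm.


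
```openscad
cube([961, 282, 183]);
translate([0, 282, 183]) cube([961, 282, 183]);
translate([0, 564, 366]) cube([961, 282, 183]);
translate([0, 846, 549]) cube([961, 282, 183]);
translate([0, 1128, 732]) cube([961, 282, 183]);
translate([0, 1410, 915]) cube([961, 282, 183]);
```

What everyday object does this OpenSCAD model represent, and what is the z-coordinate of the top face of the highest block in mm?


A staircase. The total rise is 1098 mm.

6 identical blocks, each offset up and back from the previous — a staircase. Each step is 183 mm tall and there are 6 of them, so the total rise is 6 × 183 = 1098 mm.


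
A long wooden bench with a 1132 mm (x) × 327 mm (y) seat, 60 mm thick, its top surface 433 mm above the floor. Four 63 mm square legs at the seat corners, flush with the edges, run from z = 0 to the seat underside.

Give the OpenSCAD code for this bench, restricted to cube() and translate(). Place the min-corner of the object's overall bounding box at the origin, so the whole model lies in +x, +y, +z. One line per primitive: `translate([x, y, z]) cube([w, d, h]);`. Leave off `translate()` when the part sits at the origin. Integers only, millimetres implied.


translate([0, 0, 373]) cube([1132, 327, 60]);
cube([63, 63, 373]);
translate([0, 264, 0]) cube([63, 63, 373]);
translate([1069, 0, 0]) cube([63, 63, 373]);
translate([1069, 264, 0]) cube([63, 63, 373]);


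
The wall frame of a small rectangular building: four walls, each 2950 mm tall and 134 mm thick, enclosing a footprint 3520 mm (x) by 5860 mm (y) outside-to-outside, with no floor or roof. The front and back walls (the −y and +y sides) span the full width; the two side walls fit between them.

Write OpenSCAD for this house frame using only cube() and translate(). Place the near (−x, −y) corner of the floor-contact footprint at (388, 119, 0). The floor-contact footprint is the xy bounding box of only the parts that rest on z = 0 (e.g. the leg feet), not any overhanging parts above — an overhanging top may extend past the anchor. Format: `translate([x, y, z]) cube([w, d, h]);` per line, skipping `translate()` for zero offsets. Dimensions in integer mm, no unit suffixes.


translate([388, 119, 0]) cube([3520, 134, 2950]);
translate([388, 5845, 0]) cube([3520, 134, 2950]);
translate([388, 253, 0]) cube([134, 5592, 2950]);
translate([3774, 253, 0]) cube([134, 5592, 2950]);


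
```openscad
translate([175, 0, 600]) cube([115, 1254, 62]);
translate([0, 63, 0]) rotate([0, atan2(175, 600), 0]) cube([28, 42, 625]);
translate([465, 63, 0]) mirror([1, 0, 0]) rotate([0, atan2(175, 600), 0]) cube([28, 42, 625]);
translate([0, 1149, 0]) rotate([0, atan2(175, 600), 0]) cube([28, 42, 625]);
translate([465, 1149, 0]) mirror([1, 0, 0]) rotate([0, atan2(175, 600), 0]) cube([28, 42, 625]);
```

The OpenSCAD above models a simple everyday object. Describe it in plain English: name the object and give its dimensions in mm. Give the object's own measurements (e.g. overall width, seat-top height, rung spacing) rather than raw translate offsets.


A sawhorse. A 115×1254×62 mm beam (x, y, z) sits on two A-frame leg pairs. Each pair is two raked legs of 28×42 mm section (42 mm along y) splaying symmetrically in x. Each leg rises 600 mm vertically over 175 mm of horizontal reach and is 625 mm long along its own axis. Every leg's outer bottom edge rests on the floor and its outer top edge meets a bottom edge of the beam — the left legs (tilting toward +x) meet the beam's −x bottom edge, the right legs (their mirror images, tilting toward −x) meet its +x bottom edge — so the leg tops tuck under the beam, the beam's underside is 600 mm above the floor, and the feet are 465 mm apart outside-to-outside with the beam centred between them. The two leg pairs are set in 63 mm from either end of the beam.


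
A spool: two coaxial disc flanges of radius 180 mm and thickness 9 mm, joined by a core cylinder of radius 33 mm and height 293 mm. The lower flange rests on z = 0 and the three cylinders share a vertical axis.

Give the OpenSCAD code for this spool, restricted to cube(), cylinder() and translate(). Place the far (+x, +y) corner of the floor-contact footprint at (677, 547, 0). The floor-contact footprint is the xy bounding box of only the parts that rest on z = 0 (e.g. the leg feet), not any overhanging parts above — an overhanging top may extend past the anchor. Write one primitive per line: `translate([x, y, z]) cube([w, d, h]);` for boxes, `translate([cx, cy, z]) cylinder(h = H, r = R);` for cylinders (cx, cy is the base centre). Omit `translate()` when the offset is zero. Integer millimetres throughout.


translate([497, 367, 0]) cylinder(h = 9, r = 180);
translate([497, 367, 9]) cylinder(h = 293, r = 33);
translate([497, 367, 302]) cylinder(h = 9, r = 180);


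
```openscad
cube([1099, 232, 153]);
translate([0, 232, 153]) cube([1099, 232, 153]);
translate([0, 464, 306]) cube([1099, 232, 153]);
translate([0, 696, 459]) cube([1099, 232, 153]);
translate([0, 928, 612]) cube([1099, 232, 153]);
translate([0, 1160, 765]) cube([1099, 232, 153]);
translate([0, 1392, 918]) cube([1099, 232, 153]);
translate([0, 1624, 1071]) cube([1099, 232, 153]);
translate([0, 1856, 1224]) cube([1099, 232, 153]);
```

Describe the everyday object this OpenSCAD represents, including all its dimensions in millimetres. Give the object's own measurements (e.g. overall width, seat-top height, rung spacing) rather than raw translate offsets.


A straight staircase of 9 solid steps. Each step is 1099 mm wide (x), 232 mm deep (y, the going) and 153 mm tall (the rise). The first step rests on the floor; each subsequent step sits one going further in +y and one rise higher in +z, directly behind and above the previous step with no overlap.


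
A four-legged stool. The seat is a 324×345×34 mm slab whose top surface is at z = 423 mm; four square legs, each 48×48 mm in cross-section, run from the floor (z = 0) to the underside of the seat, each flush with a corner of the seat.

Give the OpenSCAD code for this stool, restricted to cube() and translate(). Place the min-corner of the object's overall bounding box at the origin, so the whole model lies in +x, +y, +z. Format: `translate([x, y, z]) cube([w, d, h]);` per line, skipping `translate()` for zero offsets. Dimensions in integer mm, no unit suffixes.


// leg_h = 423 - 34 = 389
translate([0, 0, 389]) cube([324, 345, 34]);
cube([48, 48, 389]);
translate([276, 0, 0]) cube([48, 48, 389]);
translate([0, 297, 0]) cube([48, 48, 389]);
translate([276, 297, 0]) cube([48, 48, 389]);


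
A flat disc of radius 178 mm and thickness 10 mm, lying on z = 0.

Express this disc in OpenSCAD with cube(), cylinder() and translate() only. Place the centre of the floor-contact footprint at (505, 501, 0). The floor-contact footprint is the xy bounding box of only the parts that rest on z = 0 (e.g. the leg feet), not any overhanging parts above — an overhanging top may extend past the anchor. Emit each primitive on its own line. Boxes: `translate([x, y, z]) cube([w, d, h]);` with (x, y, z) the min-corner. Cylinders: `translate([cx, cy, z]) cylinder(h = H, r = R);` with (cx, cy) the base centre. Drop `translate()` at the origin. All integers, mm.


translate([505, 501, 0]) cylinder(h = 10, r = 178);


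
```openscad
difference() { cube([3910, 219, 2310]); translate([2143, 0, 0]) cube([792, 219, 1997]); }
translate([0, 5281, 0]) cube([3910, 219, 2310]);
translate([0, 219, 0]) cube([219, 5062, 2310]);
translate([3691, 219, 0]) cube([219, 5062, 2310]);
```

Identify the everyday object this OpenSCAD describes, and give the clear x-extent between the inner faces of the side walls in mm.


A single room. The interior width is 3472 mm.

Four walls enclosing a rectangle with a door in the front wall — a room. Outside width 3910 minus two 219 mm walls gives 3472 mm.


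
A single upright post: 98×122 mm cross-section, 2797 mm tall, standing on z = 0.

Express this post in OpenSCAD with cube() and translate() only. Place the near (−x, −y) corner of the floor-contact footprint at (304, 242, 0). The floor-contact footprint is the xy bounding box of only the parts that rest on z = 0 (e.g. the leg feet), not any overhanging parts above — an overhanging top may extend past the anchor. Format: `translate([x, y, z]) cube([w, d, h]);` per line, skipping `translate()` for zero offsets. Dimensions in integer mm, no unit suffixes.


translate([304, 242, 0]) cube([98, 122, 2797]);


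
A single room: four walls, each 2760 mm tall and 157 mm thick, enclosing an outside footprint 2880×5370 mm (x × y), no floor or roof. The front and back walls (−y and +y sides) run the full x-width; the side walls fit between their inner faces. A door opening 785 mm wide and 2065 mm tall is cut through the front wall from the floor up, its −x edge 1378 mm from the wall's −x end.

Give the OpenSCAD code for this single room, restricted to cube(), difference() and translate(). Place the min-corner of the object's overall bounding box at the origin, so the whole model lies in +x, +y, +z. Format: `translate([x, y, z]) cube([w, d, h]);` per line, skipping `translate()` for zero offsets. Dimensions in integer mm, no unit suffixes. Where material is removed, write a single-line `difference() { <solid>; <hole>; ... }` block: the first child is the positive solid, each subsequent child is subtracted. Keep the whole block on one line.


difference() { cube([2880, 157, 2760]); translate([1378, 0, 0]) cube([785, 157, 2065]); }
translate([0, 5213, 0]) cube([2880, 157, 2760]);
translate([0, 157, 0]) cube([157, 5056, 2760]);
translate([2723, 157, 0]) cube([157, 5056, 2760]);


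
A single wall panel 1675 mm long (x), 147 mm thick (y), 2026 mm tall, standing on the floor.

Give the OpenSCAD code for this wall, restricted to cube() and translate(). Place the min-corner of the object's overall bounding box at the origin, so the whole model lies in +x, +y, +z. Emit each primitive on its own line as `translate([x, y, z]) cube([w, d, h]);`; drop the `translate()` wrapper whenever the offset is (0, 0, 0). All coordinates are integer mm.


cube([1675, 147, 2026]);


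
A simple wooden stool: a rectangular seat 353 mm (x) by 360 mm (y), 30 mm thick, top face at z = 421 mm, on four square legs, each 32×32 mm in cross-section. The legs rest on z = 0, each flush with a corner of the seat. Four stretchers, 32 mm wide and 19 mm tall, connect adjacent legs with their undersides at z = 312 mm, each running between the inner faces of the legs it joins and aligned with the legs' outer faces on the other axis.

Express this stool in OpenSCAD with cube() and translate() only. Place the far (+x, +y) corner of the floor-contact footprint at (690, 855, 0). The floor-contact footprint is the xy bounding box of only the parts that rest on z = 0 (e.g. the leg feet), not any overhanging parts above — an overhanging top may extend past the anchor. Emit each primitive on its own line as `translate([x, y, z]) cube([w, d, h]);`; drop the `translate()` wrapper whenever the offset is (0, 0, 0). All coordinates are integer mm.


// leg_h = 421 - 30 = 391
// stretcher span = 353 - 2*32 = 289
translate([337, 495, 391]) cube([353, 360, 30]);
translate([337, 495, 0]) cube([32, 32, 391]);
translate([658, 495, 0]) cube([32, 32, 391]);
translate([337, 823, 0]) cube([32, 32, 391]);
translate([658, 823, 0]) cube([32, 32, 391]);
translate([369, 495, 312]) cube([289, 32, 19]);
translate([369, 823, 312]) cube([289, 32, 19]);
translate([337, 527, 312]) cube([32, 296, 19]);
translate([658, 527, 312]) cube([32, 296, 19]);


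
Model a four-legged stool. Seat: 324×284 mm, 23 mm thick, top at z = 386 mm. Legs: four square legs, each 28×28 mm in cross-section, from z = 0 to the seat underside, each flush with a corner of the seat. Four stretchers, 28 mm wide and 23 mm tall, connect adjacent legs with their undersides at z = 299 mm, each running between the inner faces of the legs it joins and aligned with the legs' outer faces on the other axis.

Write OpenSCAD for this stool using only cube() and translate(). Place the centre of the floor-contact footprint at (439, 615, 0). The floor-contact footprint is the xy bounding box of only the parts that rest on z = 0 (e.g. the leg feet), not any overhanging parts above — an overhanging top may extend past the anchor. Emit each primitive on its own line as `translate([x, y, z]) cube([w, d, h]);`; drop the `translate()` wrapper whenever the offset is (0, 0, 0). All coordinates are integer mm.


translate([277, 473, 363]) cube([324, 284, 23]);
translate([277, 473, 0]) cube([28, 28, 363]);
translate([573, 473, 0]) cube([28, 28, 363]);
translate([277, 729, 0]) cube([28, 28, 363]);
translate([573, 729, 0]) cube([28, 28, 363]);
translate([305, 473, 299]) cube([268, 28, 23]);
translate([305, 729, 299]) cube([268, 28, 23]);
translate([277, 501, 299]) cube([28, 228, 23]);
translate([573, 501, 299]) cube([28, 228, 23]);


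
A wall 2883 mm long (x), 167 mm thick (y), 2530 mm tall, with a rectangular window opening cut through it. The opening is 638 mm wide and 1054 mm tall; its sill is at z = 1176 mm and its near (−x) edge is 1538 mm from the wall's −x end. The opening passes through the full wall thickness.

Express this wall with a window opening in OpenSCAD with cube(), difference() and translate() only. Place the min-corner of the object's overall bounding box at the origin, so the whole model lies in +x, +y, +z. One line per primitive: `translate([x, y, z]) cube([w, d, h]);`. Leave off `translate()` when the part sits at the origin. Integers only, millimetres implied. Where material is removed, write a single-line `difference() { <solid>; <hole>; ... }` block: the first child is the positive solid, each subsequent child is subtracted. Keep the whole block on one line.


difference() { cube([2883, 167, 2530]); translate([1538, 0, 1176]) cube([638, 167, 1054]); }


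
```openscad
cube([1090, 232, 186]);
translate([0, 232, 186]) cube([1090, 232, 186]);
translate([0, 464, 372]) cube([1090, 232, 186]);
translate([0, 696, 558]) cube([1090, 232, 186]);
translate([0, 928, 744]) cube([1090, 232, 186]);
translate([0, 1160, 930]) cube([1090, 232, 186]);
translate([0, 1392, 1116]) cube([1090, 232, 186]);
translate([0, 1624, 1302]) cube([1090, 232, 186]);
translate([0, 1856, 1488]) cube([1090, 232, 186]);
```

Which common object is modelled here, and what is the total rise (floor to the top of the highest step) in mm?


A staircase. The total rise is 1674 mm.

9 identical blocks, each offset up and back from the previous — a staircase. Each step is 186 mm tall and there are 9 of them, so the total rise is 9 × 186 = 1674 mm.
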